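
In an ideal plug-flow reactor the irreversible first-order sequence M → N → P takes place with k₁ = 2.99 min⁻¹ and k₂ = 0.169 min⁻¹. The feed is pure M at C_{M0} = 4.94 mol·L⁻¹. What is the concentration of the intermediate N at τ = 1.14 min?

Solving the coupled first-order balances gives C_N(τ) = [k₁/(k₂−k₁)]·C_{M0}·(e^(−k₁τ) − e^(−k₂τ)).
e^(−k₁τ) = e^(−2.99×1.14) = e^(−3.409) = 0.03309; e^(−k₂τ) = e^(−0.1927) = 0.8248.
C_N = 2.99×4.94/(0.169−2.99) × (0.03309−0.8248) = (-5.236)×(-0.7917) = 4.145 mol·L⁻¹.

4.15 mol·L⁻¹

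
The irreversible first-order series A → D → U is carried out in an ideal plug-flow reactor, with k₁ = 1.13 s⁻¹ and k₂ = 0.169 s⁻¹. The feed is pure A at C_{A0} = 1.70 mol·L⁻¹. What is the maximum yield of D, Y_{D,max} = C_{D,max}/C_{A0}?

At the optimum, C_{D,max}/C_{A0} = (k₁/k₂)^[k₂/(k₂−k₁)].
= (1.13/0.169)^(0.169/(0.169−1.13)) = (6.686)^(-0.1759) = 0.7160.

0.716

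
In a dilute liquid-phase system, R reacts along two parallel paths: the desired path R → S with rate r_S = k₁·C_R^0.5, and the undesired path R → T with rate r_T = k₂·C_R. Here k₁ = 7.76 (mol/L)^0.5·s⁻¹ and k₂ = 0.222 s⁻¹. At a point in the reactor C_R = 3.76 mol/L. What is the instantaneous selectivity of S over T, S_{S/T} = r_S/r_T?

18.0

S_{S/T} = r_S/r_T = (k₁·C_R^0.5)/(k₂·C_R) = (k₁/k₂)·C_R^-0.5.
= (7.76×3.760^0.5) / (0.222×3.760) = 15.05/0.8347 = 18.0.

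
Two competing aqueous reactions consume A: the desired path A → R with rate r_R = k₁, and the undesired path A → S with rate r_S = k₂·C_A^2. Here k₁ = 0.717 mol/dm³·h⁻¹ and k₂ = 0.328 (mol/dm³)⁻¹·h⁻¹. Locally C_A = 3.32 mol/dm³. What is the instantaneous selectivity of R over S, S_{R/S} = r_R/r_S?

S_{R/S} = r_R/r_S = (k₁)/(k₂·C_A^2) = (k₁/k₂)·C_A^-2.
= (0.717) / (0.328×3.320^2) = 0.7170/3.615 = 0.198.
The undesired path is higher order in A, so low C_A (CSTR or dilute feed) favours R.

0.198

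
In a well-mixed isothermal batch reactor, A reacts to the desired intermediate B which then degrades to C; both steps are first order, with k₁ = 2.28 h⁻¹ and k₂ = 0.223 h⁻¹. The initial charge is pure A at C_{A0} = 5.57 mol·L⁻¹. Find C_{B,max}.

Evaluating C_B at t_opt = ln(k₂/k₁)/(k₂−k₁) gives C_{B,max}/C_{A0} = (k₁/k₂)^[k₂/(k₂−k₁)].
= (2.28/0.223)^(0.223/(0.223−2.28)) = (10.22)^(-0.1084) = 0.7772.
C_{B,max} = 0.7772×5.57 = 4.33 mol·L⁻¹.

4.33 mol·L⁻¹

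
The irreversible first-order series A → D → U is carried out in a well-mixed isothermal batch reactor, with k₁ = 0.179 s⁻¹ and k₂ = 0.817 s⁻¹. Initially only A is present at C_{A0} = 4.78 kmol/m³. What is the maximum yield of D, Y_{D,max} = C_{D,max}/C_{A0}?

0.143

At the optimum, C_{D,max}/C_{A0} = (k₁/k₂)^[k₂/(k₂−k₁)].
= (0.179/0.817)^(0.817/(0.817−0.179)) = (0.2191)^(1.281) = 0.1431.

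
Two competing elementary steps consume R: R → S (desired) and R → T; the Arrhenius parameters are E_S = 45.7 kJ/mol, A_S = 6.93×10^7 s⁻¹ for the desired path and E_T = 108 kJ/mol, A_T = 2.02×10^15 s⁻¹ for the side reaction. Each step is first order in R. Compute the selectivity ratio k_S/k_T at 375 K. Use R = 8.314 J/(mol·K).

k_S/k_T = (A_S/A_T)·exp[−(E_S−E_T)/(RT)] = (A_S/A_T)·exp[(E_T−E_S)/(RT)].
(E_T−E_S)/(RT) = (108−45.7)×10³/(8.314×375) = 62300/3118 = 19.98.
k_S/k_T = (6.93×10^7/2.02×10^15)·exp(19.98) = 3.431×10^-8 × 4.767×10^8 = 16.4.

16.4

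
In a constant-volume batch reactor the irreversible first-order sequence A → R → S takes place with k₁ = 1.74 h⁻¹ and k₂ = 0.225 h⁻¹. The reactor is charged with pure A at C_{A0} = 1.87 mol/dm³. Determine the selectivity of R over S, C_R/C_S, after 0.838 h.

The intermediate concentration in a first-order A→B→C sequence is C_R = k₁C_{A0}(e^(−k₁t) − e^(−k₂t))/(k₂−k₁).
e^(−k₁t) = e^(−1.74×0.838) = e^(−1.458) = 0.2327; e^(−k₂t) = e^(−0.1885) = 0.8282.
C_R = 1.74×1.87/(0.225−1.74) × (0.2327−0.8282) = (-2.148)×(-0.5955) = 1.279 mol/dm³.
C_A = C_{A0}e^(−k₁t) = 0.4351 mol/dm³, so C_S = C_{A0}−C_A−C_R = 0.1560 mol/dm³; C_R/C_S = 8.20.

8.20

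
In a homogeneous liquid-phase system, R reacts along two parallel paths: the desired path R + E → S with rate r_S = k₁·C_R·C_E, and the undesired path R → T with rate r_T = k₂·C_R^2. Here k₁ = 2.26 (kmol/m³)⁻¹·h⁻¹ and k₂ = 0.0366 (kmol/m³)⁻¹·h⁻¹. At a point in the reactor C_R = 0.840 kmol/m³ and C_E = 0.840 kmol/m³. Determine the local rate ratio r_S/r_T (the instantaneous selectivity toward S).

61.7

S_{S/T} = r_S/r_T = (k₁·C_R·C_E)/(k₂·C_R^2) = (k₁/k₂)·C_R⁻¹·C_E.
= (2.26×0.8400×0.8400) / (0.0366×0.8400^2) = 1.595/0.02582 = 61.7.
The undesired path is higher order in R, so low C_R (CSTR or dilute feed) favours S.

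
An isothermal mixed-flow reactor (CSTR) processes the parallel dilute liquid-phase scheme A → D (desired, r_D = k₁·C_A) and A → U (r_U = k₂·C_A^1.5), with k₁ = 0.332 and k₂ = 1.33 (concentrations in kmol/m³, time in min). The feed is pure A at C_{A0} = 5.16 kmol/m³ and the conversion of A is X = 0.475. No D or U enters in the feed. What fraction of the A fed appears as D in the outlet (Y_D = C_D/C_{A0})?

0.0626

Exit C_A = C_{A0}(1−X) = 5.16×0.525 = 2.709 kmol/m³.
A CSTR operates uniformly at the exit composition, giving r_D = 0.8994 and r_U = 5.930 (each k·C_A^n at C_A = 2.709).
Fraction of consumed A going to D: r_D/(r_D+r_U) = 0.1317.
C_D = 0.1317·C_{A0}·X = 0.1317×5.16×0.475 = 0.323 kmol/m³; Y_D = C_D/C_{A0} = 0.0626.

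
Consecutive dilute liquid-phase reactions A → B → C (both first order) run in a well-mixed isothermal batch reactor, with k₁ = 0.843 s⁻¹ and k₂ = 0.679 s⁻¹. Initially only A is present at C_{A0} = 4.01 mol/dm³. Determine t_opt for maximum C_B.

1.32 s

For first-order series the maximum of C_B occurs at t_opt = ln(k₂/k₁)/(k₂−k₁).
= ln(0.679/0.843)/(0.679−0.843) = ln(0.8055)/-0.1640 = -0.2163/-0.1640 = 1.32 s.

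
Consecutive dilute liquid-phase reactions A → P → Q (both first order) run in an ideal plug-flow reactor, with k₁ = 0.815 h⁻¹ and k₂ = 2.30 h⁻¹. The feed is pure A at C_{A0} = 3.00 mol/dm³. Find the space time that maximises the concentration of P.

0.699 h

For first-order series the maximum of C_P occurs at τ_opt = ln(k₂/k₁)/(k₂−k₁).
= ln(2.30/0.815)/(2.30−0.815) = ln(2.822)/1.485 = 1.037/1.485 = 0.699 h.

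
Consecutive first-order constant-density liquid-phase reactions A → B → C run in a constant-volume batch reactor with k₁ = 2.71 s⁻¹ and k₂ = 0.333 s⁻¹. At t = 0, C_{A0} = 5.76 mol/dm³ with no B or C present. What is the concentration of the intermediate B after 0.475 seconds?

Solving the coupled first-order balances gives C_B(t) = [k₁/(k₂−k₁)]·C_{A0}·(e^(−k₁t) − e^(−k₂t)).
e^(−k₁t) = e^(−2.71×0.475) = e^(−1.287) = 0.2760; e^(−k₂t) = e^(−0.1582) = 0.8537.
C_B = 2.71×5.76/(0.333−2.71) × (0.2760−0.8537) = (-6.567)×(-0.5777) = 3.794 mol/dm³.

3.79 mol/dm³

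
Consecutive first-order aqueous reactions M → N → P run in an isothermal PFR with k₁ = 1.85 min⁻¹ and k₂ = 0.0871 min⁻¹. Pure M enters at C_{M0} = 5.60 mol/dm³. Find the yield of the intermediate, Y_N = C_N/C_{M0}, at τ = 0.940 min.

The intermediate concentration in a first-order A→B→C sequence is C_N = k₁C_{M0}(e^(−k₁τ) − e^(−k₂τ))/(k₂−k₁).
e^(−k₁τ) = e^(−1.85×0.940) = e^(−1.739) = 0.1757; e^(−k₂τ) = e^(−0.08187) = 0.9214.
C_N = 1.85×5.60/(0.0871−1.85) × (0.1757−0.9214) = (-5.877)×(-0.7457) = 4.382 mol/dm³.
Y_N = C_N/C_{M0} = 4.382/5.60 = 0.783.

0.783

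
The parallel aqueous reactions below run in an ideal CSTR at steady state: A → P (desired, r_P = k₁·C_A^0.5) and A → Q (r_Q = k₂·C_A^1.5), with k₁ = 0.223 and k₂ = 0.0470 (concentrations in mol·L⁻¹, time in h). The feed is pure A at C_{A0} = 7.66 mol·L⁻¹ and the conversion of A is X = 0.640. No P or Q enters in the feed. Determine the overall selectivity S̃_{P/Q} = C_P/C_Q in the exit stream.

1.72

Exit C_A = C_{A0}(1−X) = 7.66×0.360 = 2.758 mol·L⁻¹.
Rates in a CSTR are evaluated at the outlet concentration: r_P = 0.223×2.758^0.5 = 0.3703, r_Q = 0.0470×2.758^1.5 = 0.2152.
Overall selectivity = C_P/C_Q = r_Pτ/(r_Qτ) = r_P/r_Q = 1.72.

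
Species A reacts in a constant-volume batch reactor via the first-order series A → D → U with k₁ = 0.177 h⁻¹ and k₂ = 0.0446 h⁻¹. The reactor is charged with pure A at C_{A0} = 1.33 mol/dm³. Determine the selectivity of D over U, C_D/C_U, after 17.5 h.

Solving the coupled first-order balances gives C_D(t) = [k₁/(k₂−k₁)]·C_{A0}·(e^(−k₁t) − e^(−k₂t)).
e^(−k₁t) = e^(−0.177×17.5) = e^(−3.097) = 0.04516; e^(−k₂t) = e^(−0.7805) = 0.4582.
C_D = 0.177×1.33/(0.0446−0.177) × (0.04516−0.4582) = (-1.778)×(-0.4130) = 0.7343 mol/dm³.
C_A = C_{A0}e^(−k₁t) = 0.06007 mol/dm³, so C_U = C_{A0}−C_A−C_D = 0.5356 mol/dm³; C_D/C_U = 1.37.

1.37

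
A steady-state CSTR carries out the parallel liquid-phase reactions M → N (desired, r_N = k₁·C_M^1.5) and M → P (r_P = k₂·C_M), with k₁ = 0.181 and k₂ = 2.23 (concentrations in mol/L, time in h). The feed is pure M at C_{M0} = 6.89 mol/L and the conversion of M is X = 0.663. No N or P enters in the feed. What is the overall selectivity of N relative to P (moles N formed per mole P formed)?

0.124

Exit C_M = C_{M0}(1−X) = 6.89×0.337 = 2.322 mol/L.
In a CSTR the entire volume is at exit conditions, so r_N = 0.181×2.322^1.5 = 0.6404 and r_P = 2.23×2.322 = 5.178.
Overall selectivity = C_N/C_P = r_Nτ/(r_Pτ) = r_N/r_P = 0.124.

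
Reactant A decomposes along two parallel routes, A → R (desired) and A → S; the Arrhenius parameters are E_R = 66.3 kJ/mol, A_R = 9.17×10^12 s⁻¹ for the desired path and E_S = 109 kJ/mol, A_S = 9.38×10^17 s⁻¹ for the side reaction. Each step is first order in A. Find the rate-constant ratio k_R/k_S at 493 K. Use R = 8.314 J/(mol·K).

0.327

With equal orders, S_{R/S} = k_R/k_S = (A_R/A_S)·exp[(E_S−E_R)/(RT)].
(E_S−E_R)/(RT) = (109−66.3)×10³/(8.314×493) = 42700/4099 = 10.42.
k_R/k_S = (9.17×10^12/9.38×10^17)·exp(10.42) = 9.776×10^-6 × 33446 = 0.327.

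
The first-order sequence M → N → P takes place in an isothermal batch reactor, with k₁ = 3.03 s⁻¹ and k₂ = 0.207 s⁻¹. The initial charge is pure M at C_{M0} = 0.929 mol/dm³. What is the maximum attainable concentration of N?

0.763 mol/dm³

Evaluating C_N at t_opt = ln(k₂/k₁)/(k₂−k₁) gives C_{N,max}/C_{M0} = (k₁/k₂)^[k₂/(k₂−k₁)].
= (3.03/0.207)^(0.207/(0.207−3.03)) = (14.64)^(-0.07333) = 0.8214.
C_{N,max} = 0.8214×0.929 = 0.763 mol/dm³.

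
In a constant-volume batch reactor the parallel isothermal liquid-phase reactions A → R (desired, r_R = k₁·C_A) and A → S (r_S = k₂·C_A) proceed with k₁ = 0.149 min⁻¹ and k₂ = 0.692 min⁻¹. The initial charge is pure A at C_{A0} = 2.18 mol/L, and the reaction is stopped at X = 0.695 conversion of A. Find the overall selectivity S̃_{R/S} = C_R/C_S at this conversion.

C_A = C_{A0}(1−X) = 0.6649 mol/L.
Both paths are first order in A, so the instantaneous fraction to R is constant: dC_R/d(−C_A) = k₁/(k₁+k₂) = 0.1772.
C_R = 0.1772·(C_{A0}−C_A) = 0.1772×1.515 = 0.268 mol/L.
C_S = (C_{A0}−C_A)−C_R = 1.247 mol/L; S̃_{R/S} = 0.2684/1.247 = 0.215.

0.215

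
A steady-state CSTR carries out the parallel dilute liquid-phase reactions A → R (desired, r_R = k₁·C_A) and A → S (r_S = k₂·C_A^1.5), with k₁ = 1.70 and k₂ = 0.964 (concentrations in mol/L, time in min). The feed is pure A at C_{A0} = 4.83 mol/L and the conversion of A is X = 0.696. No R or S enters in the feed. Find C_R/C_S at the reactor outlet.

Exit C_A = C_{A0}(1−X) = 4.83×0.304 = 1.468 mol/L.
A CSTR operates uniformly at the exit composition, giving r_R = 2.496 and r_S = 1.715 (each k·C_A^n at C_A = 1.468).
Overall selectivity = C_R/C_S = r_Rτ/(r_Sτ) = r_R/r_S = 1.46.

1.46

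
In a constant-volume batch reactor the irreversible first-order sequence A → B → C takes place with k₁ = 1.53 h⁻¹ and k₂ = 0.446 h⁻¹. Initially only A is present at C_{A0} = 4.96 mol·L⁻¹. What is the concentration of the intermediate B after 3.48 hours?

1.45 mol·L⁻¹

For first-order series with pure A initially, C_B(t) = k₁C_{A0}/(k₂−k₁)·(e^(−k₁t) − e^(−k₂t)).
e^(−k₁t) = e^(−1.53×3.48) = e^(−5.324) = 0.004871; e^(−k₂t) = e^(−1.552) = 0.2118.
C_B = 1.53×4.96/(0.446−1.53) × (0.004871−0.2118) = (-7.001)×(-0.2069) = 1.449 mol·L⁻¹.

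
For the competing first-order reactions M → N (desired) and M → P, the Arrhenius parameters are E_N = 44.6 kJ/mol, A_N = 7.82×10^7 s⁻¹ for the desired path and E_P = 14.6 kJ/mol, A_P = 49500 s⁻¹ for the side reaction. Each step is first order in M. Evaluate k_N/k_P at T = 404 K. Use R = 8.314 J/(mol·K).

With equal orders, S_{N/P} = k_N/k_P = (A_N/A_P)·exp[(E_P−E_N)/(RT)].
(E_P−E_N)/(RT) = (14.6−44.6)×10³/(8.314×404) = -30000/3359 = -8.932.
k_N/k_P = (7.82×10^7/49500)·exp(-8.932) = 1580 × 1.321×10^-4 = 0.209.

0.209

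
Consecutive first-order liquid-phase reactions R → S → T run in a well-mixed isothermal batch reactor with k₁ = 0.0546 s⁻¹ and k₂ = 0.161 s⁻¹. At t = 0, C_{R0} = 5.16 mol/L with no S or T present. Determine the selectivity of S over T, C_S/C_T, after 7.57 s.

1.24

The intermediate concentration in a first-order A→B→C sequence is C_S = k₁C_{R0}(e^(−k₁t) − e^(−k₂t))/(k₂−k₁).
e^(−k₁t) = e^(−0.0546×7.57) = e^(−0.4133) = 0.6614; e^(−k₂t) = e^(−1.219) = 0.2956.
C_S = 0.0546×5.16/(0.161−0.0546) × (0.6614−0.2956) = 2.648×0.3659 = 0.9687 mol/L.
C_R = C_{R0}e^(−k₁t) = 3.413 mol/L, so C_T = C_{R0}−C_R−C_S = 0.7782 mol/L; C_S/C_T = 1.24.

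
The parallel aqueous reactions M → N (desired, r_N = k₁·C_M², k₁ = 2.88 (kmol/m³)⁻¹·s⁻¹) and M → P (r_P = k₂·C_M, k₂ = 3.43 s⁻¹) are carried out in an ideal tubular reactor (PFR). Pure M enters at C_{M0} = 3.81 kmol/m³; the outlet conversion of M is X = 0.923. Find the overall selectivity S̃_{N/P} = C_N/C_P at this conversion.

1.43

C_M = C_{M0}(1−X) = 0.2934 kmol/m³.
Along a PFR/batch, dC_P/dC_M = −r_P/(r_N+r_P) = −k₂/(k₂+k₁·C_M).
Integrating from C_{M0} to C_M: C_P = (3.43/2.88)·ln[(3.43+2.88·3.81)/(3.43+2.88·0.293)] = 1.191·ln(14.40/4.275) = 1.447 kmol/m³.
Then C_N = (C_{M0}−C_M) − C_P = 3.517 − 1.447 = 2.070 kmol/m³.
S̃_{N/P} = C_N/C_P = 2.070/1.447 = 1.43.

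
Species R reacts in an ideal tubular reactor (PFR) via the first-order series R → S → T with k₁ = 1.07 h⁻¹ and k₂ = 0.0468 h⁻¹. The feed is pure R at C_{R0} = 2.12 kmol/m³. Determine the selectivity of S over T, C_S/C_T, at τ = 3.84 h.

6.74

The intermediate concentration in a first-order A→B→C sequence is C_S = k₁C_{R0}(e^(−k₁τ) − e^(−k₂τ))/(k₂−k₁).
e^(−k₁τ) = e^(−1.07×3.84) = e^(−4.109) = 0.01643; e^(−k₂τ) = e^(−0.1797) = 0.8355.
C_S = 1.07×2.12/(0.0468−1.07) × (0.01643−0.8355) = (-2.217)×(-0.8191) = 1.816 kmol/m³.
C_R = C_{R0}e^(−k₁τ) = 0.03483 kmol/m³, so C_T = C_{R0}−C_R−C_S = 0.2693 kmol/m³; C_S/C_T = 6.74.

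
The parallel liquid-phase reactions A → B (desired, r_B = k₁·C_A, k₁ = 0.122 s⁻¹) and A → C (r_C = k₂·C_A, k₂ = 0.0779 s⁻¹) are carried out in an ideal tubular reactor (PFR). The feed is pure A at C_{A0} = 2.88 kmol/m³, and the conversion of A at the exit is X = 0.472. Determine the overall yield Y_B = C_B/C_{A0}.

0.288

C_A = C_{A0}(1−X) = 1.521 kmol/m³.
Both paths are first order in A, so the instantaneous fraction to B is constant: dC_B/d(−C_A) = k₁/(k₁+k₂) = 0.6103.
C_B = 0.6103·(C_{A0}−C_A) = 0.6103×1.359 = 0.830 kmol/m³.
Y_B = C_B/C_{A0} = 0.8296/2.88 = 0.288.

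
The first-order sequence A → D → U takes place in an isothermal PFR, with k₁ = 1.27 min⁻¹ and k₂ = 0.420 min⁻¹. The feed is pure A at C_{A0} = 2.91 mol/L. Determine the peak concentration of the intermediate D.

For a first-order series the maximum intermediate yield is C_{D,max}/C_{A0} = (k₁/k₂)^[k₂/(k₂−k₁)].
= (1.27/0.420)^(0.420/(0.420−1.27)) = (3.024)^(-0.4941) = 0.5788.
C_{D,max} = 0.5788×2.91 = 1.68 mol/L.

1.68 mol/L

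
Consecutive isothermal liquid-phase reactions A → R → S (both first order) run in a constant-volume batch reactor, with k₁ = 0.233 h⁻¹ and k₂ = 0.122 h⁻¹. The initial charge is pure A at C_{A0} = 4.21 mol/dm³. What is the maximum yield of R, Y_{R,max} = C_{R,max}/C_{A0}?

At the optimum, C_{R,max}/C_{A0} = (k₁/k₂)^[k₂/(k₂−k₁)].
= (0.233/0.122)^(0.122/(0.122−0.233)) = (1.910)^(-1.099) = 0.4911.

0.491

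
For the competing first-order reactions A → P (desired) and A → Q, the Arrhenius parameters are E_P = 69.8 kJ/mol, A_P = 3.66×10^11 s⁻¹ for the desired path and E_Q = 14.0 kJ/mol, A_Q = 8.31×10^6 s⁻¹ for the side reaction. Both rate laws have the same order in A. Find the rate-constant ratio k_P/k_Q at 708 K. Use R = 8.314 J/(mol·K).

3.36

k_P/k_Q = (A_P/A_Q)·exp[−(E_P−E_Q)/(RT)] = (A_P/A_Q)·exp[(E_Q−E_P)/(RT)].
(E_Q−E_P)/(RT) = (14.0−69.8)×10³/(8.314×708) = -55800/5886 = -9.480.
k_P/k_Q = (3.66×10^11/8.31×10^6)·exp(-9.480) = 44043 × 7.639×10^-5 = 3.36.
Since E_P > E_Q, raising the temperature improves selectivity toward P.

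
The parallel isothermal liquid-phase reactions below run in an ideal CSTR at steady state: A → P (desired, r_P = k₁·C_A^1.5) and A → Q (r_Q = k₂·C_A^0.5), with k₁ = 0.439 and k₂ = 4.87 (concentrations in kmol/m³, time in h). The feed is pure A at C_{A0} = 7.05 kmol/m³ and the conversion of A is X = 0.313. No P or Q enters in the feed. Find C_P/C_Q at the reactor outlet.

Exit C_A = C_{A0}(1−X) = 7.05×0.687 = 4.843 kmol/m³.
In a CSTR the entire volume is at exit conditions, so r_P = 0.439×4.843^1.5 = 4.679 and r_Q = 4.87×4.843^0.5 = 10.72.
Overall selectivity = C_P/C_Q = r_Pτ/(r_Qτ) = r_P/r_Q = 0.437.

0.437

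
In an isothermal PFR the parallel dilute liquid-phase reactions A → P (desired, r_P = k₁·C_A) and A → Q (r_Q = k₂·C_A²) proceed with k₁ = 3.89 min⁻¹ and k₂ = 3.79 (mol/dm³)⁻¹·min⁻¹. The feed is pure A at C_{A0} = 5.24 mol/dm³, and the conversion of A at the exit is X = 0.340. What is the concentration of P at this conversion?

0.343 mol/dm³

C_A = C_{A0}(1−X) = 3.458 mol/dm³.
Along a PFR/batch, dC_P/dC_A = −r_P/(r_P+r_Q) = −k₁/(k₁+k₂·C_A).
Integrating from C_{A0} to C_A: C_P = (3.89/3.79)·ln[(3.89+3.79·5.24)/(3.89+3.79·3.46)] = 1.026·ln(23.75/17.00) = 0.3433 mol/dm³.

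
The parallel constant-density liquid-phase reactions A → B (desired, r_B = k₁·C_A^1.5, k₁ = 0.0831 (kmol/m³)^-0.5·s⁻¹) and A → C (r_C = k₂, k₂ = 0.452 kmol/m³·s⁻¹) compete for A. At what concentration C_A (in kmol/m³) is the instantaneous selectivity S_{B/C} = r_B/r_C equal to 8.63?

13.0 kmol/m³

S_{B/C} = (k₁/k₂)·C_A^1.5 ⇒ C_A = (S·k₂/k₁)^(1/1.5).
= (8.63×0.452/0.0831)^(0.6667) = (46.94)^(0.6667) = 13.0 kmol/m³.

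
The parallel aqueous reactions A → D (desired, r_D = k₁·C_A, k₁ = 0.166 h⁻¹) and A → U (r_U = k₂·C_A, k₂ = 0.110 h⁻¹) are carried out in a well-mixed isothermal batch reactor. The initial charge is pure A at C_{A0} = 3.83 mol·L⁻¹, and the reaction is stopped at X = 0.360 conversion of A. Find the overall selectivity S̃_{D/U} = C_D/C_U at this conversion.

C_A = C_{A0}(1−X) = 2.451 mol·L⁻¹.
Both paths are first order in A, so the instantaneous fraction to D is constant: dC_D/d(−C_A) = k₁/(k₁+k₂) = 0.6014.
C_D = 0.6014·(C_{A0}−C_A) = 0.6014×1.379 = 0.829 mol·L⁻¹.
C_U = (C_{A0}−C_A)−C_D = 0.5495 mol·L⁻¹; S̃_{D/U} = 0.8293/0.5495 = 1.51.

1.51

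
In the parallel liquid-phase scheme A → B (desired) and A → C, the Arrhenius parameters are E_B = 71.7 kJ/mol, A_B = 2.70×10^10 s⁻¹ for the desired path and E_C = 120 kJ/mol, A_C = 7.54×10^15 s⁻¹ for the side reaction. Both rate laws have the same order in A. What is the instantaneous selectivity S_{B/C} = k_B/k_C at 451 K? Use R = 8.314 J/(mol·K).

k_B/k_C = (A_B/A_C)·exp[−(E_B−E_C)/(RT)] = (A_B/A_C)·exp[(E_C−E_B)/(RT)].
(E_C−E_B)/(RT) = (120−71.7)×10³/(8.314×451) = 48300/3750 = 12.88.
k_B/k_C = (2.70×10^10/7.54×10^15)·exp(12.88) = 3.581×10^-6 × 3.929×10^5 = 1.41.

1.41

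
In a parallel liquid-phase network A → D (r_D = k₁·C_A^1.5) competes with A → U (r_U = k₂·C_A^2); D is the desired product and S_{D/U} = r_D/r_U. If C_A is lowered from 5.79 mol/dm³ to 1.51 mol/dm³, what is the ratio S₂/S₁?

S_{D/U} = (k₁/k₂)·C_A^-0.5, so S₂/S₁ = (C_{A,2}/C_{A,1})^-0.5.
= (1.51/5.79)^(-0.5) = (0.2608)^(-0.5) = 1.96.
Selectivity toward D rises as C_A falls — low-concentration operation is favoured.

1.96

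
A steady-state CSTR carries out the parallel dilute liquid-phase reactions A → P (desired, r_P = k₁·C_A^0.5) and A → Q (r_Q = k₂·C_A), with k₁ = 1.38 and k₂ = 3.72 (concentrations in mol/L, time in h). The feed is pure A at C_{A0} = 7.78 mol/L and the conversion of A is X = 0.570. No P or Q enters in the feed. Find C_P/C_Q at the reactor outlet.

0.203

Exit C_A = C_{A0}(1−X) = 7.78×0.430 = 3.345 mol/L.
In a CSTR the entire volume is at exit conditions, so r_P = 1.38×3.345^0.5 = 2.524 and r_Q = 3.72×3.345 = 12.44.
Overall selectivity = C_P/C_Q = r_Pτ/(r_Qτ) = r_P/r_Q = 0.203.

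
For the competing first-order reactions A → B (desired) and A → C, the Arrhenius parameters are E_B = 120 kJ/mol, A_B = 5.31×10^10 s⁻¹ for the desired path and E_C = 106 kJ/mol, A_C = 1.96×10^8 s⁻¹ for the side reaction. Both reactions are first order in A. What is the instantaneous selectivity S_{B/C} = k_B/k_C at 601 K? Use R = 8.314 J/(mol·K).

16.4

With equal orders, S_{B/C} = k_B/k_C = (A_B/A_C)·exp[(E_C−E_B)/(RT)].
(E_C−E_B)/(RT) = (106−120)×10³/(8.314×601) = -14000/4997 = -2.802.
k_B/k_C = (5.31×10^10/1.96×10^8)·exp(-2.802) = 270.9 × 0.06070 = 16.4.
Since E_B > E_C, raising the temperature improves selectivity toward B.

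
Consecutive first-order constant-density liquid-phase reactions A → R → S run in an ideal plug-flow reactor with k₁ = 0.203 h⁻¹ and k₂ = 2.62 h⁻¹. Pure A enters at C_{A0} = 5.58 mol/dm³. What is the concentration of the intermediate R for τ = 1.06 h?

0.349 mol/dm³

Solving the coupled first-order balances gives C_R(τ) = [k₁/(k₂−k₁)]·C_{A0}·(e^(−k₁τ) − e^(−k₂τ)).
e^(−k₁τ) = e^(−0.203×1.06) = e^(−0.2152) = 0.8064; e^(−k₂τ) = e^(−2.777) = 0.06221.
C_R = 0.203×5.58/(2.62−0.203) × (0.8064−0.06221) = 0.4687×0.7442 = 0.3488 mol/dm³.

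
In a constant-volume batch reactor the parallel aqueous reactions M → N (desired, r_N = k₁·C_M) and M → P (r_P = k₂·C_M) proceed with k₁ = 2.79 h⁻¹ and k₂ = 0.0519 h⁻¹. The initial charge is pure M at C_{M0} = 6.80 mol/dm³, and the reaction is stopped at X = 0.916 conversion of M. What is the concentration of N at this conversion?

6.12 mol/dm³

C_M = C_{M0}(1−X) = 0.5712 mol/dm³.
Both paths are first order in M, so the instantaneous fraction to N is constant: dC_N/d(−C_M) = k₁/(k₁+k₂) = 0.9817.
C_N = 0.9817·(C_{M0}−C_M) = 0.9817×6.229 = 6.12 mol/dm³.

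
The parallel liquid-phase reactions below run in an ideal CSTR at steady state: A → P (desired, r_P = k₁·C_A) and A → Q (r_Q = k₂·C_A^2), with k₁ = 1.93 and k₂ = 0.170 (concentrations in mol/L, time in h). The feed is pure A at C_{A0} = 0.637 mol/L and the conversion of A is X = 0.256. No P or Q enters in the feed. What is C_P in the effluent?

Exit C_A = C_{A0}(1−X) = 0.637×0.744 = 0.4739 mol/L.
In a CSTR the entire volume is at exit conditions, so r_P = 1.93×0.4739 = 0.9147 and r_Q = 0.170×0.4739^2 = 0.03818.
Fraction of consumed A going to P: r_P/(r_P+r_Q) = 0.9599.
C_P = 0.9599·C_{A0}·X = 0.9599×0.637×0.256 = 0.157 mol/L.

0.157 mol/L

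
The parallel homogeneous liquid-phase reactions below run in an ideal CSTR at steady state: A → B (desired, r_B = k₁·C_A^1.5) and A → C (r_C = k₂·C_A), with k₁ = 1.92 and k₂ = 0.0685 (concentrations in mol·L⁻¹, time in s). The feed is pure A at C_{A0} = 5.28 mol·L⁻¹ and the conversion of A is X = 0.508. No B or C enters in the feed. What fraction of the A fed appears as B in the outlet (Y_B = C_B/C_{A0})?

0.497

Exit C_A = C_{A0}(1−X) = 5.28×0.492 = 2.598 mol·L⁻¹.
A CSTR operates uniformly at the exit composition, giving r_B = 8.039 and r_C = 0.1779 (each k·C_A^n at C_A = 2.598).
Fraction of consumed A going to B: r_B/(r_B+r_C) = 0.9783.
C_B = 0.9783·C_{A0}·X = 0.9783×5.28×0.508 = 2.62 mol·L⁻¹; Y_B = C_B/C_{A0} = 0.497.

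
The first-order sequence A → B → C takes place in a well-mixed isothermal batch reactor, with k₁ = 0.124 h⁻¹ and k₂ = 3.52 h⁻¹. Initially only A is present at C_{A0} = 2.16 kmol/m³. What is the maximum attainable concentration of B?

0.0673 kmol/m³

For a first-order series the maximum intermediate yield is C_{B,max}/C_{A0} = (k₁/k₂)^[k₂/(k₂−k₁)].
= (0.124/3.52)^(3.52/(3.52−0.124)) = (0.03523)^(1.037) = 0.03118.
C_{B,max} = 0.03118×2.16 = 0.0673 kmol/m³.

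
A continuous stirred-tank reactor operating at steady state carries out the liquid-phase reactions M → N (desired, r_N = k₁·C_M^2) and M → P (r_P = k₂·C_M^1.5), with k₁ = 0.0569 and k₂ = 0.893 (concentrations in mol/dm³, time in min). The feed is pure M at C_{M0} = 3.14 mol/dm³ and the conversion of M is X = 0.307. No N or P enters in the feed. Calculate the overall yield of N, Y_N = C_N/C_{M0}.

0.0264

Exit C_M = C_{M0}(1−X) = 3.14×0.693 = 2.176 mol/dm³.
In a CSTR the entire volume is at exit conditions, so r_N = 0.0569×2.176^2 = 0.2694 and r_P = 0.893×2.176^1.5 = 2.866.
Fraction of consumed M going to N: r_N/(r_N+r_P) = 0.08592.
C_N = 0.08592·C_{M0}·X = 0.08592×3.14×0.307 = 0.0828 mol/dm³; Y_N = C_N/C_{M0} = 0.0264.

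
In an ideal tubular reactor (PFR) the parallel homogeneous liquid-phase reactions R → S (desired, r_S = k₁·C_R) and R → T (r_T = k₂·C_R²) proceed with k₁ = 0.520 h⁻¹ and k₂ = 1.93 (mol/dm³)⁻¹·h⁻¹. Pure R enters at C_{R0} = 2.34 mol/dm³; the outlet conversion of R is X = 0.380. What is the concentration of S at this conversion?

C_R = C_{R0}(1−X) = 1.451 mol/dm³.
Along a PFR/batch, dC_S/dC_R = −r_S/(r_S+r_T) = −k₁/(k₁+k₂·C_R).
Integrating from C_{R0} to C_R: C_S = (0.520/1.93)·ln[(0.520+1.93·2.34)/(0.520+1.93·1.45)] = 0.2694·ln(5.036/3.320) = 0.1123 mol/dm³.

0.112 mol/dm³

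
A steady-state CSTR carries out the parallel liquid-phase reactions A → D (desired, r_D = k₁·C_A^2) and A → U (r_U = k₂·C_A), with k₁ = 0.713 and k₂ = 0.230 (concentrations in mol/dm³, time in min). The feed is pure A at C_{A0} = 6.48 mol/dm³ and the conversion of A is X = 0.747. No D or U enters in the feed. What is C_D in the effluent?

4.04 mol/dm³

Exit C_A = C_{A0}(1−X) = 6.48×0.253 = 1.639 mol/dm³.
Rates in a CSTR are evaluated at the outlet concentration: r_D = 0.713×1.639^2 = 1.916, r_U = 0.230×1.639 = 0.3771.
Fraction of consumed A going to D: r_D/(r_D+r_U) = 0.8356.
C_D = 0.8356·C_{A0}·X = 0.8356×6.48×0.747 = 4.04 mol/dm³.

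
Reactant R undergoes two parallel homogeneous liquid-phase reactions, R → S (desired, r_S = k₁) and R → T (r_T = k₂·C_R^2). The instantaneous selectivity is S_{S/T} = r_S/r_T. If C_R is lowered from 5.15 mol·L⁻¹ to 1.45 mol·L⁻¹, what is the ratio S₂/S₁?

S_{S/T} = (k₁/k₂)·C_R^-2, so S₂/S₁ = (C_{R,2}/C_{R,1})^-2.
= (1.45/5.15)^(-2) = (0.2816)^(-2) = 12.6.
Selectivity toward S rises as C_R falls — low-concentration operation is favoured.

12.6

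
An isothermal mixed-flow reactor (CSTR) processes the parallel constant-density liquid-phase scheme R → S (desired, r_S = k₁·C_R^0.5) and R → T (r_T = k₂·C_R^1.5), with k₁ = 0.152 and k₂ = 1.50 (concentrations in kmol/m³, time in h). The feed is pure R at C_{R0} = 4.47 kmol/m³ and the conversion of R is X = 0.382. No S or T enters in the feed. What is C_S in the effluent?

Exit C_R = C_{R0}(1−X) = 4.47×0.618 = 2.762 kmol/m³.
A CSTR operates uniformly at the exit composition, giving r_S = 0.2526 and r_T = 6.887 (each k·C_R^n at C_R = 2.762).
Fraction of consumed R going to S: r_S/(r_S+r_T) = 0.03538.
C_S = 0.03538·C_{R0}·X = 0.03538×4.47×0.382 = 0.0604 kmol/m³.

0.0604 kmol/m³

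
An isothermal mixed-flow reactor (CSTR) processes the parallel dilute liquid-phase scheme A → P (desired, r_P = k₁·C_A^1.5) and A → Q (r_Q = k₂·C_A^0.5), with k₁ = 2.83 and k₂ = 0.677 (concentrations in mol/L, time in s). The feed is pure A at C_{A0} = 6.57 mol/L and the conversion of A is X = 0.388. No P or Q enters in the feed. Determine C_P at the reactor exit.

2.41 mol/L

Exit C_A = C_{A0}(1−X) = 6.57×0.612 = 4.021 mol/L.
Rates in a CSTR are evaluated at the outlet concentration: r_P = 2.83×4.021^1.5 = 22.82, r_Q = 0.677×4.021^0.5 = 1.358.
Fraction of consumed A going to P: r_P/(r_P+r_Q) = 0.9438.
C_P = 0.9438·C_{A0}·X = 0.9438×6.57×0.388 = 2.41 mol/L.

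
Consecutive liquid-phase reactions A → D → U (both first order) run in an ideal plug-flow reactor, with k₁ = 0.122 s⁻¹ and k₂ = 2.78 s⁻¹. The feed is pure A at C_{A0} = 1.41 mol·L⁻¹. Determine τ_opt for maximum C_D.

Setting dC_D/dτ = 0 gives τ_opt = ln(k₂/k₁)/(k₂−k₁).
= ln(2.78/0.122)/(2.78−0.122) = ln(22.79)/2.658 = 3.126/2.658 = 1.18 s.

1.18 s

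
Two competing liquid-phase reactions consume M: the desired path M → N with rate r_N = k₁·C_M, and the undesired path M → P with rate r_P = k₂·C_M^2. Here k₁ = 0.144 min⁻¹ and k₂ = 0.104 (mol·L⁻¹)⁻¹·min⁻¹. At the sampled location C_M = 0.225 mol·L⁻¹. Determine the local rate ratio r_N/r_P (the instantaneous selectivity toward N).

S_{N/P} = r_N/r_P = (k₁·C_M)/(k₂·C_M^2) = (k₁/k₂)·C_M⁻¹.
= (0.144×0.2250) / (0.104×0.2250^2) = 0.03240/0.005265 = 6.15.
The undesired path is higher order in M, so low C_M (CSTR or dilute feed) favours N.

6.15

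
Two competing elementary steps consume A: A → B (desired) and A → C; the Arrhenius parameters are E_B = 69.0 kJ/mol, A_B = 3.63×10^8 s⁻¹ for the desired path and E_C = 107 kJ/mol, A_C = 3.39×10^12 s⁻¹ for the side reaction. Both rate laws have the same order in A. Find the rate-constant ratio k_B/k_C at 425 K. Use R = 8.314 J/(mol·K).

5.01

k_B/k_C = (A_B/A_C)·exp[−(E_B−E_C)/(RT)] = (A_B/A_C)·exp[(E_C−E_B)/(RT)].
(E_C−E_B)/(RT) = (107−69.0)×10³/(8.314×425) = 38000/3533 = 10.75.
k_B/k_C = (3.63×10^8/3.39×10^12)·exp(10.75) = 1.071×10^-4 × 46834 = 5.01.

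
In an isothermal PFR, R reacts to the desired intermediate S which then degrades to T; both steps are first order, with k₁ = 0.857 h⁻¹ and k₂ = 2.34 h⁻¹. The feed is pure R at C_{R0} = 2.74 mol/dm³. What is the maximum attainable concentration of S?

0.562 mol/dm³

At the optimum, C_{S,max}/C_{R0} = (k₁/k₂)^[k₂/(k₂−k₁)].
= (0.857/2.34)^(2.34/(2.34−0.857)) = (0.3662)^(1.578) = 0.2050.
C_{S,max} = 0.2050×2.74 = 0.562 mol/dm³.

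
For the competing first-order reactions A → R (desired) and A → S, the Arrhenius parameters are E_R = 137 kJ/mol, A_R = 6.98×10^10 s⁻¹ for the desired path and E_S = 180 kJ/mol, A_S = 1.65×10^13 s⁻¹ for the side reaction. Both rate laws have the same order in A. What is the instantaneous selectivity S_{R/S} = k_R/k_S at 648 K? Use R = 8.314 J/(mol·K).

k_R/k_S = (A_R/A_S)·exp[−(E_R−E_S)/(RT)] = (A_R/A_S)·exp[(E_S−E_R)/(RT)].
(E_S−E_R)/(RT) = (180−137)×10³/(8.314×648) = 43000/5387 = 7.981.
k_R/k_S = (6.98×10^10/1.65×10^13)·exp(7.981) = 0.004230 × 2926 = 12.4.
Since E_R < E_S, lowering the temperature improves selectivity toward R.

12.4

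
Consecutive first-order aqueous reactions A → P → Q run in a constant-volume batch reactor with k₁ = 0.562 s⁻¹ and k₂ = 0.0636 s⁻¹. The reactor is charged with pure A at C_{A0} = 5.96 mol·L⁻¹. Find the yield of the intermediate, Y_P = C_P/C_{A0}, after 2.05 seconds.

The intermediate concentration in a first-order A→B→C sequence is C_P = k₁C_{A0}(e^(−k₁t) − e^(−k₂t))/(k₂−k₁).
e^(−k₁t) = e^(−0.562×2.05) = e^(−1.152) = 0.3160; e^(−k₂t) = e^(−0.1304) = 0.8778.
C_P = 0.562×5.96/(0.0636−0.562) × (0.3160−0.8778) = (-6.721)×(-0.5618) = 3.776 mol·L⁻¹.
Y_P = C_P/C_{A0} = 3.776/5.96 = 0.633.

0.633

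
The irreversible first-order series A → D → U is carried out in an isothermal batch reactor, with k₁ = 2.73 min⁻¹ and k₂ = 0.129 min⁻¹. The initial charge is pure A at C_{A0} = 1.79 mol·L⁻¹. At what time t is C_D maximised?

The intermediate peaks when r₁ = r₂, i.e. k₁e^(−k₁t) = k₂e^(−k₂t), giving t_opt = ln(k₂/k₁)/(k₂−k₁).
= ln(0.129/2.73)/(0.129−2.73) = ln(0.04725)/-2.601 = -3.052/-2.601 = 1.17 min.

1.17 min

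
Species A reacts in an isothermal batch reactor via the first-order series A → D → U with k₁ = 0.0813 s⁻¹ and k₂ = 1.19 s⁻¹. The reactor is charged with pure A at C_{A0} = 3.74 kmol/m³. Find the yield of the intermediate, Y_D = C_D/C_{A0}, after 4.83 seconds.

Solving the coupled first-order balances gives C_D(t) = [k₁/(k₂−k₁)]·C_{A0}·(e^(−k₁t) − e^(−k₂t)).
e^(−k₁t) = e^(−0.0813×4.83) = e^(−0.3927) = 0.6752; e^(−k₂t) = e^(−5.748) = 0.003190.
C_D = 0.0813×3.74/(1.19−0.0813) × (0.6752−0.003190) = 0.2743×0.6721 = 0.1843 kmol/m³.
Y_D = C_D/C_{A0} = 0.1843/3.74 = 0.0493.

0.0493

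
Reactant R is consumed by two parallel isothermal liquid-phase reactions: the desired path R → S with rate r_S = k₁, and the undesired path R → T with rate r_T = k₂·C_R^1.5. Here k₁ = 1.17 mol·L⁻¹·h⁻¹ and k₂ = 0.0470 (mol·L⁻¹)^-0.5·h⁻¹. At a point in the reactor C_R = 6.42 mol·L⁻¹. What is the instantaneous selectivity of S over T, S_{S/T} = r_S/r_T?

S_{S/T} = r_S/r_T = (k₁)/(k₂·C_R^1.5) = (k₁/k₂)·C_R^-1.5.
= (1.17) / (0.0470×6.420^1.5) = 1.170/0.7645 = 1.53.
The undesired path is higher order in R, so low C_R (CSTR or dilute feed) favours S.

1.53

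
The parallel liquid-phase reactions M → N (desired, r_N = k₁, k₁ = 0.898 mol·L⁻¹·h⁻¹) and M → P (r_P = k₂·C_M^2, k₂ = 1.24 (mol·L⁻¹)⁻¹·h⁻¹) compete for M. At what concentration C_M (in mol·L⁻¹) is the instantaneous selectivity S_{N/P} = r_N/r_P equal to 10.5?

0.263 mol·L⁻¹

S_{N/P} = (k₁/k₂)·C_M^-2 ⇒ C_M = (S·k₂/k₁)^(-0.5).
= (10.5×1.24/0.898)^(-0.5) = (14.50)^(-0.5) = 0.263 mol·L⁻¹.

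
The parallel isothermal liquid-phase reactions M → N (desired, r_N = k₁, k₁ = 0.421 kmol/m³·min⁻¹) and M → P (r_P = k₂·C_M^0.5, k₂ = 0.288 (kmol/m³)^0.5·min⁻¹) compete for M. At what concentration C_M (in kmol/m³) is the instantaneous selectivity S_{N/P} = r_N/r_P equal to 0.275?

S_{N/P} = (k₁/k₂)·C_M^-0.5 ⇒ C_M = (S·k₂/k₁)^(-2).
= (0.275×0.288/0.421)^(-2) = (0.1881)^(-2) = 28.3 kmol/m³.

28.3 kmol/m³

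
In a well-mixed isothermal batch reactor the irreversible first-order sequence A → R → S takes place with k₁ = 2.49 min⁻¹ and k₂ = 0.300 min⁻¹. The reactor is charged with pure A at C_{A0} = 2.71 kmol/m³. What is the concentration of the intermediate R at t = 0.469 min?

Solving the coupled first-order balances gives C_R(t) = [k₁/(k₂−k₁)]·C_{A0}·(e^(−k₁t) − e^(−k₂t)).
e^(−k₁t) = e^(−2.49×0.469) = e^(−1.168) = 0.3110; e^(−k₂t) = e^(−0.1407) = 0.8687.
C_R = 2.49×2.71/(0.300−2.49) × (0.3110−0.8687) = (-3.081)×(-0.5577) = 1.718 kmol/m³.

1.72 kmol/m³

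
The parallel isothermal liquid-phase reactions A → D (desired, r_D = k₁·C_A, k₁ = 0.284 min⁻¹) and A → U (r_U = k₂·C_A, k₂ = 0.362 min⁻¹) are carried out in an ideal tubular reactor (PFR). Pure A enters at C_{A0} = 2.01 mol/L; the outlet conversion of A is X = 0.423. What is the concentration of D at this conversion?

C_A = C_{A0}(1−X) = 1.160 mol/L.
Both paths are first order in A, so the instantaneous fraction to D is constant: dC_D/d(−C_A) = k₁/(k₁+k₂) = 0.4396.
C_D = 0.4396·(C_{A0}−C_A) = 0.4396×0.8502 = 0.374 mol/L.

0.374 mol/L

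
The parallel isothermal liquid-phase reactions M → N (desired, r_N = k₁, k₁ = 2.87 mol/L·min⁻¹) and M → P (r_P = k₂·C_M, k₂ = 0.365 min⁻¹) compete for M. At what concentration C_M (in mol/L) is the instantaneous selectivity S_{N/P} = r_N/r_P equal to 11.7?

0.672 mol/L

S_{N/P} = (k₁/k₂)·C_M⁻¹ ⇒ C_M = (S·k₂/k₁)^(-1).
= (11.7×0.365/2.87)^(-1) = (1.488)^(-1) = 0.672 mol/L.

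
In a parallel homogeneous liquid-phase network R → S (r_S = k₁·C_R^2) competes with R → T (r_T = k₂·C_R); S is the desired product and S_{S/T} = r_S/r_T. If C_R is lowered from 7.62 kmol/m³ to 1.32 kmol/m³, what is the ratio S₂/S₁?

S_{S/T} = (k₁/k₂)·C_R, so S₂/S₁ = (C_{R,2}/C_{R,1}).
= 1.32/7.62 = 0.173.

0.173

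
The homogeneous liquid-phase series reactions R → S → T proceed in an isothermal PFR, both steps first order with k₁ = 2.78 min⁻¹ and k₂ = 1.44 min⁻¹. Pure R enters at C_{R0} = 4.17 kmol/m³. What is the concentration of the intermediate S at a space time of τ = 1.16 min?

Solving the coupled first-order balances gives C_S(τ) = [k₁/(k₂−k₁)]·C_{R0}·(e^(−k₁τ) − e^(−k₂τ)).
e^(−k₁τ) = e^(−2.78×1.16) = e^(−3.225) = 0.03976; e^(−k₂τ) = e^(−1.670) = 0.1882.
C_S = 2.78×4.17/(1.44−2.78) × (0.03976−0.1882) = (-8.651)×(-0.1484) = 1.284 kmol/m³.

1.28 kmol/m³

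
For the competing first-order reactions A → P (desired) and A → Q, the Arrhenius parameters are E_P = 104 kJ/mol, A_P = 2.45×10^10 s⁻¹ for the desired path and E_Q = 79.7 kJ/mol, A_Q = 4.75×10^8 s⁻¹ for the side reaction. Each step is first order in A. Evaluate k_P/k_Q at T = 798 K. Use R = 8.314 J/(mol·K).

With equal orders, S_{P/Q} = k_P/k_Q = (A_P/A_Q)·exp[(E_Q−E_P)/(RT)].
(E_Q−E_P)/(RT) = (79.7−104)×10³/(8.314×798) = -24300/6635 = -3.663.
k_P/k_Q = (2.45×10^10/4.75×10^8)·exp(-3.663) = 51.58 × 0.02566 = 1.32.
Since E_P > E_Q, raising the temperature improves selectivity toward P.

1.32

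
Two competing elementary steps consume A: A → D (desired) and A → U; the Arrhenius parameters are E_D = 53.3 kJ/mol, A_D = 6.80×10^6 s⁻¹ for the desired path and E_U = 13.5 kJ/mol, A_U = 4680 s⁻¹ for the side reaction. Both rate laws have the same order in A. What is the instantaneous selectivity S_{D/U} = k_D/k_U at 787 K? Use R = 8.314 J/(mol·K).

With equal orders, S_{D/U} = k_D/k_U = (A_D/A_U)·exp[(E_U−E_D)/(RT)].
(E_U−E_D)/(RT) = (13.5−53.3)×10³/(8.314×787) = -39800/6543 = -6.083.
k_D/k_U = (6.80×10^6/4680)·exp(-6.083) = 1453 × 0.002282 = 3.32.

3.32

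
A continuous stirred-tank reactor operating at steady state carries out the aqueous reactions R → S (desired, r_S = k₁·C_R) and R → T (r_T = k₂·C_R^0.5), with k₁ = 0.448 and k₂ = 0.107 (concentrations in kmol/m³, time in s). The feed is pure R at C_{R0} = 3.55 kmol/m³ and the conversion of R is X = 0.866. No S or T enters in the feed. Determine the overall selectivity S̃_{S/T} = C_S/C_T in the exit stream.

Exit C_R = C_{R0}(1−X) = 3.55×0.134 = 0.4757 kmol/m³.
A CSTR operates uniformly at the exit composition, giving r_S = 0.2131 and r_T = 0.07380 (each k·C_R^n at C_R = 0.4757).
Overall selectivity = C_S/C_T = r_Sτ/(r_Tτ) = r_S/r_T = 2.89.

2.89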